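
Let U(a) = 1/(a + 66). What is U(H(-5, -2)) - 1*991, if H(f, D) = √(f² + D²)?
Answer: -4287991/4327 - √29/4327 ≈ -990.99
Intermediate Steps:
H(f, D) = √(D² + f²)
U(a) = 1/(66 + a)
U(H(-5, -2)) - 1*991 = 1/(66 + √((-2)² + (-5)²)) - 1*991 = 1/(66 + √(4 + 25)) - 991 = 1/(66 + √29) - 991 = -991 + 1/(66 + √29)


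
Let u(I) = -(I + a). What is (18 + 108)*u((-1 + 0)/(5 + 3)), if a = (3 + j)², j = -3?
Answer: 63/4 ≈ 15.750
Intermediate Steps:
a = 0 (a = (3 - 3)² = 0² = 0)
u(I) = -I (u(I) = -(I + 0) = -I)
(18 + 108)*u((-1 + 0)/(5 + 3)) = (18 + 108)*(-(-1 + 0)/(5 + 3)) = 126*(-(-1)/8) = 126*(-1*(-⅛)) = 126*(⅛) = 63/4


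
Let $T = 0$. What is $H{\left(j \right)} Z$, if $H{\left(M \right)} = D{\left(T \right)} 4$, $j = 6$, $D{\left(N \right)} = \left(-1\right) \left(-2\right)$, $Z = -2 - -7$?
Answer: $40$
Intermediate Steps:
$Z = 5$ ($Z = -2 + 7 = 5$)
$D{\left(N \right)} = 2$
$H{\left(M \right)} = 8$ ($H{\left(M \right)} = 2 \cdot 4 = 8$)
$H{\left(j \right)} Z = 8 \cdot 5 = 40$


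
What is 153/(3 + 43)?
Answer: 153/46 ≈ 3.3261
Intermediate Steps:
153/(3 + 43) = 153/46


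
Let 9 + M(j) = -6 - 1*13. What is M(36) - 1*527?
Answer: -555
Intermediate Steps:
M(j) = -28 (M(j) = -9 + (-6 - 1*13) = -9 + (-6 - 13) = -9 - 19 = -28)
M(36) - 1*527 = -28 - 1*527 = -28 - 527 = -555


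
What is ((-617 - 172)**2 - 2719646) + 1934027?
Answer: -163098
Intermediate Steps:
((-617 - 172)**2 - 2719646) + 1934027 = ((-789)**2 - 2719646) + 1934027 = (622521 - 2719646) + 1934027 = -2097125 + 1934027 = -163098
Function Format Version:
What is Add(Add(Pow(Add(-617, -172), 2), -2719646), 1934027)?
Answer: -163098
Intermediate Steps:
Add(Add(Pow(Add(-617, -172), 2), -2719646), 1934027) = Add(Add(Pow(-789, 2), -2719646), 1934027) = Add(Add(622521, -2719646), 1934027) = Add(-2097125, 1934027) = -163098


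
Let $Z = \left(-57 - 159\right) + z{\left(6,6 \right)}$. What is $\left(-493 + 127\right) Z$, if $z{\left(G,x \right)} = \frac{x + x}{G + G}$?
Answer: $78690$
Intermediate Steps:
$z{\left(G,x \right)} = \frac{x}{G}$ ($z{\left(G,x \right)} = \frac{2 x}{2 G} = 2 x \frac{1}{2 G} = \frac{x}{G}$)
$Z = -215$ ($Z = \left(-57 - 159\right) + \frac{6}{6} = -216 + 6 \cdot \frac{1}{6} = -216 + 1 = -215$)
$\left(-493 + 127\right) Z = \left(-493 + 127\right) \left(-215\right) = \left(-366\right) \left(-215\right) = 78690$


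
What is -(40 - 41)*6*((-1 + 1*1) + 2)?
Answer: 12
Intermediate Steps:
-(40 - 41)*6*((-1 + 1*1) + 2) = -(-1)*6*((-1 + 1) + 2) = -(-1)*6*(0 + 2) = -(-1)*6*2 = -(-1)*12 = -1*(-12) = 12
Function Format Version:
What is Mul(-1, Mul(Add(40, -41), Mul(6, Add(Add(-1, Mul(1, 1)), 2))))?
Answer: 12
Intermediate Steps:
Mul(-1, Mul(Add(40, -41), Mul(6, Add(Add(-1, Mul(1, 1)), 2)))) = Mul(-1, Mul(-1, Mul(6, Add(Add(-1, 1), 2)))) = Mul(-1, Mul(-1, Mul(6, Add(0, 2)))) = Mul(-1, Mul(-1, Mul(6, 2))) = Mul(-1, Mul(-1, 12)) = Mul(-1, -12) = 12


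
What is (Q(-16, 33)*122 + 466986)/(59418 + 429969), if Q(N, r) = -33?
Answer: 154320/163129 ≈ 0.94600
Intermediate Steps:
(Q(-16, 33)*122 + 466986)/(59418 + 429969) = (-33*122 + 466986)/(59418 + 429969) = (-4026 + 466986)/489387 = 462960*(1/489387) = 154320/163129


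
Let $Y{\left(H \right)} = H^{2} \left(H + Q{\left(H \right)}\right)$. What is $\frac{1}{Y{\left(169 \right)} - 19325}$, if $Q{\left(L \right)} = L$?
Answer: $\frac{1}{9634293} \approx 1.038 \cdot 10^{-7}$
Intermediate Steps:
$Y{\left(H \right)} = 2 H^{3}$ ($Y{\left(H \right)} = H^{2} \left(H + H\right) = H^{2} \cdot 2 H = 2 H^{3}$)
$\frac{1}{Y{\left(169 \right)} - 19325} = \frac{1}{2 \cdot 169^{3} - 19325} = \frac{1}{2 \cdot 4826809 - 19325} = \frac{1}{9653618 - 19325} = \frac{1}{9634293}$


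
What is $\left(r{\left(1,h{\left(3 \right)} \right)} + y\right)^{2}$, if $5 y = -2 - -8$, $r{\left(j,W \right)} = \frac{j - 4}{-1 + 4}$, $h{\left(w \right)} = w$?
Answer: $\frac{1}{25} \approx 0.04$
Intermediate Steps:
$r{\left(j,W \right)} = - \frac{4}{3} + \frac{j}{3}$ ($r{\left(j,W \right)} = \frac{-4 + j}{3} = \left(-4 + j\right) \frac{1}{3} = - \frac{4}{3} + \frac{j}{3}$)
$y = \frac{6}{5}$ ($y = \frac{-2 - -8}{5} = \frac{-2 + 8}{5} = \frac{1}{5} \cdot 6 = \frac{6}{5} \approx 1.2$)
$\left(r{\left(1,h{\left(3 \right)} \right)} + y\right)^{2} = \left(\left(- \frac{4}{3} + \frac{1}{3} \cdot 1\right) + \frac{6}{5}\right)^{2} = \left(\left(- \frac{4}{3} + \frac{1}{3}\right) + \frac{6}{5}\right)^{2} = \left(-1 + \frac{6}{5}\right)^{2} = \left(\frac{1}{5}\right)^{2} = \frac{1}{25}$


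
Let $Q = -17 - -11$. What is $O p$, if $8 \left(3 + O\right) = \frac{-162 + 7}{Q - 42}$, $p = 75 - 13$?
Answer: $- \frac{30907}{192} \approx -160.97$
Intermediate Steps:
$Q = -6$ ($Q = -17 + 11 = -6$)
$p = 62$ ($p = 75 - 13 = 62$)
$O = - \frac{997}{384}$ ($O = -3 + \frac{\left(-162 + 7\right) \frac{1}{-6 - 42}}{8} = -3 + \frac{\left(-155\right) \frac{1}{-48}}{8} = -3 + \frac{\left(-155\right) \left(- \frac{1}{48}\right)}{8} = -3 + \frac{1}{8} \cdot \frac{155}{48} = -3 + \frac{155}{384} = - \frac{997}{384} \approx -2.5964$)
$O p = \left(- \frac{997}{384}\right) 62 = - \frac{30907}{192}$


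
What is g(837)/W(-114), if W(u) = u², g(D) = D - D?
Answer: 0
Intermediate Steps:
g(D) = 0
g(837)/W(-114) = 0/((-114)²) = 0/12996 = 0*(1/12996) = 0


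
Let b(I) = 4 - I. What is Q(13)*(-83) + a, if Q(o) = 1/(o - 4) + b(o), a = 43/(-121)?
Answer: 803053/1089 ≈ 737.42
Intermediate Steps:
a = -43/121 (a = 43*(-1/121) = -43/121 ≈ -0.35537)
Q(o) = 4 + 1/(-4 + o) - o (Q(o) = 1/(o - 4) + (4 - o) = 1/(-4 + o) + (4 - o) = 4 + 1/(-4 + o) - o)
Q(13)*(-83) + a = ((-15 - 1*13**2 + 8*13)/(-4 + 13))*(-83) - 43/121 = ((-15 - 1*169 + 104)/9)*(-83) - 43/121 = ((-15 - 169 + 104)/9)*(-83) - 43/121 = ((1/9)*(-80))*(-83) - 43/121 = -80/9*(-83) - 43/121 = 6640/9 - 43/121 = 803053/1089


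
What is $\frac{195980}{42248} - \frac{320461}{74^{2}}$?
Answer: $- \frac{1558206231}{28918756} \approx -53.882$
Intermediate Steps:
$\frac{195980}{42248} - \frac{320461}{74^{2}} = 195980 \cdot \frac{1}{42248} - \frac{320461}{5476} = \frac{48995}{10562} - \frac{320461}{5476} = - \frac{1558206231}{28918756}$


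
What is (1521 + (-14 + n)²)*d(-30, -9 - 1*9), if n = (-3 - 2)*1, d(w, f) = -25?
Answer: -47050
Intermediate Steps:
n = -5 (n = -5*1 = -5)
(1521 + (-14 + n)²)*d(-30, -9 - 1*9) = (1521 + (-14 - 5)²)*(-25) = (1521 + (-19)²)*(-25) = (1521 + 361)*(-25) = 1882*(-25) = -47050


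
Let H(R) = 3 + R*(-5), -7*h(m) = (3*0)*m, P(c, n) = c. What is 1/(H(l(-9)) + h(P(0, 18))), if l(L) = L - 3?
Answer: 1/63 ≈ 0.015873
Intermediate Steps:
l(L) = -3 + L
h(m) = 0 (h(m) = -3*0*m/7 = -0*m = -1/7*0 = 0)
H(R) = 3 - 5*R
1/(H(l(-9)) + h(P(0, 18))) = 1/((3 - 5*(-3 - 9)) + 0) = 1/((3 - 5*(-12)) + 0) = 1/((3 + 60) + 0) = 1/(63 + 0) = 1/63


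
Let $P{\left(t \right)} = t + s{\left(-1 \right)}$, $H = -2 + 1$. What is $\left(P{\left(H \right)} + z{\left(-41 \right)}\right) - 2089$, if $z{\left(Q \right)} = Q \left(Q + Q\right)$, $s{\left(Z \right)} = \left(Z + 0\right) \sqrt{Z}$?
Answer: $1272 - i \approx 1272.0 - 1.0 i$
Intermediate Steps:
$s{\left(Z \right)} = Z^{\frac{3}{2}}$ ($s{\left(Z \right)} = Z \sqrt{Z} = Z^{\frac{3}{2}}$)
$z{\left(Q \right)} = 2 Q^{2}$ ($z{\left(Q \right)} = Q 2 Q = 2 Q^{2}$)
$H = -1$
$P{\left(t \right)} = t - i$ ($P{\left(t \right)} = t + \left(-1\right)^{\frac{3}{2}} = t - i$)
$\left(P{\left(H \right)} + z{\left(-41 \right)}\right) - 2089 = \left(\left(-1 - i\right) + 2 \left(-41\right)^{2}\right) - 2089 = \left(\left(-1 - i\right) + 2 \cdot 1681\right) - 2089 = \left(\left(-1 - i\right) + 3362\right) - 2089 = \left(3361 - i\right) - 2089 = 1272 - i$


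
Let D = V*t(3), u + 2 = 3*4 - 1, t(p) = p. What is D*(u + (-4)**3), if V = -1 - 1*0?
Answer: 165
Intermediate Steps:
V = -1 (V = -1 + 0 = -1)
u = 9 (u = -2 + (3*4 - 1) = -2 + (12 - 1) = -2 + 11 = 9)
D = -3 (D = -1*3 = -3)
D*(u + (-4)**3) = -3*(9 + (-4)**3) = -3*(9 - 64) = -3*(-55) = 165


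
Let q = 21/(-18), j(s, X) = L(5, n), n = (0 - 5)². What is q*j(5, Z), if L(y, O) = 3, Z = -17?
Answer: -7/2 ≈ -3.5000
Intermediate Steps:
n = 25 (n = (-5)² = 25)
j(s, X) = 3
q = -7/6 (q = 21*(-1/18) = -7/6 ≈ -1.1667)
q*j(5, Z) = -7/6*3 = -7/2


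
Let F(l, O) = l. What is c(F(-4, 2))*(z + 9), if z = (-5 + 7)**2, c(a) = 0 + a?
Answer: -52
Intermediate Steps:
c(a) = a
z = 4 (z = 2**2 = 4)
c(F(-4, 2))*(z + 9) = -4*(4 + 9) = -4*13 = -52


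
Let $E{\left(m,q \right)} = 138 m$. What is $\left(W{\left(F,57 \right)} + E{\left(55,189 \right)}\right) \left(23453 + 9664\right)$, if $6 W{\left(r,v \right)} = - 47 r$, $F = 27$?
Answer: $\frac{488707569}{2} \approx 2.4435 \cdot 10^{8}$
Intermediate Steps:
$W{\left(r,v \right)} = - \frac{47 r}{6}$ ($W{\left(r,v \right)} = \frac{\left(-47\right) r}{6} = - \frac{47 r}{6}$)
$\left(W{\left(F,57 \right)} + E{\left(55,189 \right)}\right) \left(23453 + 9664\right) = \left(\left(- \frac{47}{6}\right) 27 + 138 \cdot 55\right) \left(23453 + 9664\right) = \left(- \frac{423}{2} + 7590\right) 33117 = \frac{14757}{2} \cdot 33117 = \frac{488707569}{2}$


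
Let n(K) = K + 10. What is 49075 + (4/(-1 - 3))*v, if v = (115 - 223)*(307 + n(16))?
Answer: 85039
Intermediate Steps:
n(K) = 10 + K
v = -35964 (v = (115 - 223)*(307 + (10 + 16)) = -108*(307 + 26) = -108*333 = -35964)
49075 + (4/(-1 - 3))*v = 49075 + (4/(-1 - 3))*(-35964) = 49075 + (4/(-4))*(-35964) = 49075 - 1/4*4*(-35964) = 49075 - 1*(-35964) = 49075 + 35964 = 85039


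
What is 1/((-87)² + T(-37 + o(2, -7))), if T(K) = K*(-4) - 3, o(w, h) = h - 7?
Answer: 1/7770 ≈ 0.00012870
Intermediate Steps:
o(w, h) = -7 + h
T(K) = -3 - 4*K (T(K) = -4*K - 3 = -3 - 4*K)
1/((-87)² + T(-37 + o(2, -7))) = 1/((-87)² + (-3 - 4*(-37 + (-7 - 7)))) = 1/(7569 + (-3 - 4*(-37 - 14))) = 1/(7569 + (-3 - 4*(-51))) = 1/(7569 + (-3 + 204)) = 1/(7569 + 201) = 1/7770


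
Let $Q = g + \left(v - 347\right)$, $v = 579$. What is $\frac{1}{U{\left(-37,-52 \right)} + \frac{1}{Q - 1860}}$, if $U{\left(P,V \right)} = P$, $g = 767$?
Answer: $- \frac{861}{31858} \approx -0.027026$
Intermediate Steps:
$Q = 999$ ($Q = 767 + \left(579 - 347\right) = 767 + 232 = 999$)
$\frac{1}{U{\left(-37,-52 \right)} + \frac{1}{Q - 1860}} = \frac{1}{-37 + \frac{1}{999 - 1860}} = \frac{1}{-37 + \frac{1}{-861}} = \frac{1}{-37 - \frac{1}{861}} = \frac{1}{- \frac{31858}{861}} = - \frac{861}{31858}$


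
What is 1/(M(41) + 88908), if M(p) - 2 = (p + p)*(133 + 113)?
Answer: 1/109082 ≈ 9.1674e-6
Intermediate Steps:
M(p) = 2 + 492*p (M(p) = 2 + (p + p)*(133 + 113) = 2 + (2*p)*246 = 2 + 492*p)
1/(M(41) + 88908) = 1/((2 + 492*41) + 88908) = 1/((2 + 20172) + 88908) = 1/(20174 + 88908) = 1/109082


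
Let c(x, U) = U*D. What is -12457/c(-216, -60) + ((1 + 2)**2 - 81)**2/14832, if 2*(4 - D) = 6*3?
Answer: -1272271/30900 ≈ -41.174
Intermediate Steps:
D = -5 (D = 4 - 3*3 = 4 - 1/2*18 = 4 - 9 = -5)
c(x, U) = -5*U (c(x, U) = U*(-5) = -5*U)
-12457/c(-216, -60) + ((1 + 2)**2 - 81)**2/14832 = -12457/((-5*(-60))) + ((1 + 2)**2 - 81)**2/14832 = -12457/300 + (3**2 - 81)**2*(1/14832) = -12457*1/300 + (9 - 81)**2*(1/14832) = -12457/300 + (-72)**2*(1/14832) = -12457/300 + 5184*(1/14832) = -12457/300 + 36/103 = -1272271/30900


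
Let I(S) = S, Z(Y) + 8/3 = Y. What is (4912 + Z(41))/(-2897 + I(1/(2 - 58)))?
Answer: -831656/486699 ≈ -1.7088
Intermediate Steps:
Z(Y) = -8/3 + Y
(4912 + Z(41))/(-2897 + I(1/(2 - 58))) = (4912 + (-8/3 + 41))/(-2897 + 1/(2 - 58)) = (4912 + 115/3)/(-2897 + 1/(-56)) = 14851/(3*(-2897 - 1/56)) = 14851/(3*(-162233/56)) = (14851/3)*(-56/162233) = -831656/486699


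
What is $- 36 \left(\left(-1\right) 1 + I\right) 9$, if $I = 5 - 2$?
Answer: $-648$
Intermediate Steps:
$I = 3$ ($I = 5 - 2 = 3$)
$- 36 \left(\left(-1\right) 1 + I\right) 9 = - 36 \left(\left(-1\right) 1 + 3\right) 9 = - 36 \left(-1 + 3\right) 9 = \left(-36\right) 2 \cdot 9 = \left(-72\right) 9 = -648$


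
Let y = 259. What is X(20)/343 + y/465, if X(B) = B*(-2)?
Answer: 70237/159495 ≈ 0.44037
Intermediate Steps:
X(B) = -2*B
X(20)/343 + y/465 = -2*20/343 + 259/465 = -40*1/343 + 259*(1/465) = -40/343 + 259/465 = 70237/159495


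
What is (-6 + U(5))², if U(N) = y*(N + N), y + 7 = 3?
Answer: 2116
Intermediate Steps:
y = -4 (y = -7 + 3 = -4)
U(N) = -8*N (U(N) = -4*(N + N) = -8*N)
(-6 + U(5))² = (-6 - 8*5)² = (-6 - 40)² = (-46)² = 2116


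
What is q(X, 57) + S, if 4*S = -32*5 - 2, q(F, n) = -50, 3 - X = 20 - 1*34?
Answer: -181/2 ≈ -90.500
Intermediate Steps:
X = 17 (X = 3 - (20 - 1*34) = 3 - (20 - 34) = 3 - 1*(-14) = 3 + 14 = 17)
S = -81/2 (S = (-32*5 - 2)/4 = (-160 - 2)/4 = (1/4)*(-162) = -81/2 ≈ -40.500)
q(X, 57) + S = -50 - 81/2 = -181/2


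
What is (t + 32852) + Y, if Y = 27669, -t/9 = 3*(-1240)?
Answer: 94001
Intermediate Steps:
t = 33480 (t = -27*(-1240) = -9*(-3720) = 33480)
(t + 32852) + Y = (33480 + 32852) + 27669 = 66332 + 27669 = 94001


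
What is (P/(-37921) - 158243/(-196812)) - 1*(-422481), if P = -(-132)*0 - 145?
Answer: 3153111793891355/7463307852 ≈ 4.2248e+5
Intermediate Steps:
P = -145 (P = -3*0 - 145 = 0 - 145 = -145)
(P/(-37921) - 158243/(-196812)) - 1*(-422481) = (-145/(-37921) - 158243/(-196812)) - 1*(-422481) = (-145*(-1/37921) - 158243*(-1/196812)) + 422481 = (145/37921 + 158243/196812) + 422481 = 6029270543/7463307852 + 422481 = 3153111793891355/7463307852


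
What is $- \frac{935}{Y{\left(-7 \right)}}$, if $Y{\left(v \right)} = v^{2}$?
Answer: $- \frac{935}{49} \approx -19.082$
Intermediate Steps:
$- \frac{935}{Y{\left(-7 \right)}} = - \frac{935}{\left(-7\right)^{2}} = - \frac{935}{49}$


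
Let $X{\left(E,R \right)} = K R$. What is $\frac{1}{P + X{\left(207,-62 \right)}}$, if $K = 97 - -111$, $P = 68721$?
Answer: $\frac{1}{55825} \approx 1.7913 \cdot 10^{-5}$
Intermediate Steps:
$K = 208$ ($K = 97 + 111 = 208$)
$X{\left(E,R \right)} = 208 R$
$\frac{1}{P + X{\left(207,-62 \right)}} = \frac{1}{68721 + 208 \left(-62\right)} = \frac{1}{68721 - 12896} = \frac{1}{55825}$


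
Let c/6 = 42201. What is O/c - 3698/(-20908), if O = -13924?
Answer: 161308199/1323507762 ≈ 0.12188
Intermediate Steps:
c = 253206 (c = 6*42201 = 253206)
O/c - 3698/(-20908) = -13924/253206 - 3698/(-20908) = -13924*1/253206 - 3698*(-1/20908) = -6962/126603 + 1849/10454 = 161308199/1323507762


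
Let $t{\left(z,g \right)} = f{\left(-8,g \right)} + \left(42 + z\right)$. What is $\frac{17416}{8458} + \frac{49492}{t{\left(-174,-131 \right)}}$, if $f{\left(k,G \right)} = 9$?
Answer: $- \frac{208230584}{520167} \approx -400.31$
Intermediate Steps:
$t{\left(z,g \right)} = 51 + z$ ($t{\left(z,g \right)} = 9 + \left(42 + z\right) = 51 + z$)
$\frac{17416}{8458} + \frac{49492}{t{\left(-174,-131 \right)}} = \frac{17416}{8458} + \frac{49492}{51 - 174} = 17416 \cdot \frac{1}{8458} + \frac{49492}{-123} = \frac{8708}{4229} + 49492 \left(- \frac{1}{123}\right) = \frac{8708}{4229} - \frac{49492}{123} = - \frac{208230584}{520167}$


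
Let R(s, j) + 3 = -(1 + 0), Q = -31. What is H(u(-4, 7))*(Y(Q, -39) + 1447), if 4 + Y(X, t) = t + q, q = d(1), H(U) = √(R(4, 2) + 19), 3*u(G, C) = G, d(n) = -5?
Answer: 1399*√15 ≈ 5418.3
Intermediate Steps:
u(G, C) = G/3
R(s, j) = -4 (R(s, j) = -3 - (1 + 0) = -3 - 1*1 = -3 - 1 = -4)
H(U) = √15 (H(U) = √(-4 + 19) = √15)
q = -5
Y(X, t) = -9 + t (Y(X, t) = -4 + (t - 5) = -4 + (-5 + t) = -9 + t)
H(u(-4, 7))*(Y(Q, -39) + 1447) = √15*((-9 - 39) + 1447) = √15*(-48 + 1447) = √15*1399 = 1399*√15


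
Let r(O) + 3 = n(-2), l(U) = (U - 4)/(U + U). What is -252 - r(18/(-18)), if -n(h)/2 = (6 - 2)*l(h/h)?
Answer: -261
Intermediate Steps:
l(U) = (-4 + U)/(2*U) (l(U) = (-4 + U)/((2*U)) = (-4 + U)*(1/(2*U)) = (-4 + U)/(2*U))
n(h) = 12 (n(h) = -2*(6 - 2)*(-4 + h/h)/(2*((h/h))) = -8*(½)*(-4 + 1)/1 = -8*(½)*1*(-3) = -8*(-3)/2 = -2*(-6) = 12)
r(O) = 9 (r(O) = -3 + 12 = 9)
-252 - r(18/(-18)) = -252 - 1*9 = -252 - 9 = -261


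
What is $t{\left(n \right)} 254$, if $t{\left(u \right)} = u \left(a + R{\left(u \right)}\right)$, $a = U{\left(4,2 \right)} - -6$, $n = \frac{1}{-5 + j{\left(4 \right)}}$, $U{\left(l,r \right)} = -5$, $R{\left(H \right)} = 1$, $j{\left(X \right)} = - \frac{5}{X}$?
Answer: $- \frac{2032}{25} \approx -81.28$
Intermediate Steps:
$n = - \frac{4}{25}$ ($n = \frac{1}{-5 - \frac{5}{4}} = \frac{1}{- \frac{25}{4}} = - \frac{4}{25} \approx -0.16$)
$a = 1$ ($a = -5 - -6 = -5 + 6 = 1$)
$t{\left(u \right)} = 2 u$ ($t{\left(u \right)} = u \left(1 + 1\right) = u 2 = 2 u$)
$t{\left(n \right)} 254 = 2 \left(- \frac{4}{25}\right) 254 = \left(- \frac{8}{25}\right) 254 = - \frac{2032}{25}$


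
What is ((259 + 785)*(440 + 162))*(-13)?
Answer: -8170344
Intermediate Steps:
((259 + 785)*(440 + 162))*(-13) = (1044*602)*(-13) = 628488*(-13) = -8170344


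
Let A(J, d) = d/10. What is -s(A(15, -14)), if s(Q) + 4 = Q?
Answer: 27/5 ≈ 5.4000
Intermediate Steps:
A(J, d) = d/10 (A(J, d) = d*(⅒) = d/10)
s(Q) = -4 + Q
-s(A(15, -14)) = -(-4 + (⅒)*(-14)) = -(-4 - 7/5) = -1*(-27/5) = 27/5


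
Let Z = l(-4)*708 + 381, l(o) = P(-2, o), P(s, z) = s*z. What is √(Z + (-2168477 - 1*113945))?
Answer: I*√2276377 ≈ 1508.8*I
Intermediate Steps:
l(o) = -2*o
Z = 6045 (Z = -2*(-4)*708 + 381 = 8*708 + 381 = 5664 + 381 = 6045)
√(Z + (-2168477 - 1*113945)) = √(6045 + (-2168477 - 1*113945)) = √(6045 + (-2168477 - 113945)) = √(6045 - 2282422) = √(-2276377) = I*√2276377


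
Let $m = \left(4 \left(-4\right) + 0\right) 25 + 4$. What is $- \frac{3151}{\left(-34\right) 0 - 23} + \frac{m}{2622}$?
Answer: $\frac{59803}{437} \approx 136.85$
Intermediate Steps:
$m = -396$ ($m = \left(-16 + 0\right) 25 + 4 = \left(-16\right) 25 + 4 = -400 + 4 = -396$)
$- \frac{3151}{\left(-34\right) 0 - 23} + \frac{m}{2622} = - \frac{3151}{\left(-34\right) 0 - 23} - \frac{396}{2622} = - \frac{3151}{0 - 23} - \frac{66}{437} = - \frac{3151}{-23} - \frac{66}{437} = \left(-3151\right) \left(- \frac{1}{23}\right) - \frac{66}{437} = 137 - \frac{66}{437} = \frac{59803}{437}$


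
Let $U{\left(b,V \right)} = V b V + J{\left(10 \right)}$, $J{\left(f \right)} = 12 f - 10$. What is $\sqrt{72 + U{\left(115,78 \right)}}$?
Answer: $\sqrt{699842} \approx 836.57$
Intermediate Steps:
$J{\left(f \right)} = -10 + 12 f$
$U{\left(b,V \right)} = 110 + b V^{2}$ ($U{\left(b,V \right)} = V b V + \left(-10 + 12 \cdot 10\right) = b V^{2} + \left(-10 + 120\right) = b V^{2} + 110 = 110 + b V^{2}$)
$\sqrt{72 + U{\left(115,78 \right)}} = \sqrt{72 + \left(110 + 115 \cdot 78^{2}\right)} = \sqrt{72 + \left(110 + 115 \cdot 6084\right)} = \sqrt{72 + \left(110 + 699660\right)} = \sqrt{72 + 699770} = \sqrt{699842}$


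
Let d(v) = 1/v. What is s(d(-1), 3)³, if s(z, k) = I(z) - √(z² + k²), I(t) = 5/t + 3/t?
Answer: (-8 - √10)³ ≈ -1390.8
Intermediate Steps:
I(t) = 8/t
s(z, k) = -√(k² + z²) + 8/z (s(z, k) = 8/z - √(z² + k²) = 8/z - √(k² + z²) = -√(k² + z²) + 8/z)
s(d(-1), 3)³ = (-√(3² + (1/(-1))²) + 8/(1/(-1)))³ = (-√(9 + (-1)²) + 8/(-1))³ = (-√(9 + 1) + 8*(-1))³ = (-√10 - 8)³ = (-8 - √10)³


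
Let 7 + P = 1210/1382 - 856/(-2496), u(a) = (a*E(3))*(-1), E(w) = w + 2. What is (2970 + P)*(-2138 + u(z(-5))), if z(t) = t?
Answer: -1350337568609/215592 ≈ -6.2634e+6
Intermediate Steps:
E(w) = 2 + w
u(a) = -5*a (u(a) = (a*(2 + 3))*(-1) = (a*5)*(-1) = (5*a)*(-1) = -5*a)
P = -1246447/215592 (P = -7 + (1210/1382 - 856/(-2496)) = -7 + (1210*(1/1382) - 856*(-1/2496)) = -7 + (605/691 + 107/312) = -7 + 262697/215592 = -1246447/215592 ≈ -5.7815)
(2970 + P)*(-2138 + u(z(-5))) = (2970 - 1246447/215592)*(-2138 - 5*(-5)) = 639061793*(-2138 + 25)/215592 = (639061793/215592)*(-2113) = -1350337568609/215592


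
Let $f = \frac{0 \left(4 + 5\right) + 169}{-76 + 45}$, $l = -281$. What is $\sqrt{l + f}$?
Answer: $\frac{4 i \sqrt{17205}}{31} \approx 16.925 i$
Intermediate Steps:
$f = - \frac{169}{31}$ ($f = \frac{0 \cdot 9 + 169}{-31} = \left(0 + 169\right) \left(- \frac{1}{31}\right) = 169 \left(- \frac{1}{31}\right) = - \frac{169}{31} \approx -5.4516$)
$\sqrt{l + f} = \sqrt{-281 - \frac{169}{31}} = \sqrt{- \frac{8880}{31}} = \frac{4 i \sqrt{17205}}{31}$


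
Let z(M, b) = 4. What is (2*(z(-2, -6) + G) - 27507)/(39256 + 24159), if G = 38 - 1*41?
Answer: -5501/12683 ≈ -0.43373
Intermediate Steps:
G = -3 (G = 38 - 41 = -3)
(2*(z(-2, -6) + G) - 27507)/(39256 + 24159) = (2*(4 - 3) - 27507)/(39256 + 24159) = (2*1 - 27507)/63415 = (2 - 27507)*(1/63415) = -27505*1/63415 = -5501/12683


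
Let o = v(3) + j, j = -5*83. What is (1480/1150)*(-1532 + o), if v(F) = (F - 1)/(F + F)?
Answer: -172864/69 ≈ -2505.3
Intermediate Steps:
j = -415
v(F) = (-1 + F)/(2*F) (v(F) = (-1 + F)/((2*F)) = (-1 + F)*(1/(2*F)) = (-1 + F)/(2*F))
o = -1244/3 (o = (½)*(-1 + 3)/3 - 415 = (½)*(⅓)*2 - 415 = ⅓ - 415 = -1244/3 ≈ -414.67)
(1480/1150)*(-1532 + o) = (1480/1150)*(-1532 - 1244/3) = (1480*(1/1150))*(-5840/3) = (148/115)*(-5840/3) = -172864/69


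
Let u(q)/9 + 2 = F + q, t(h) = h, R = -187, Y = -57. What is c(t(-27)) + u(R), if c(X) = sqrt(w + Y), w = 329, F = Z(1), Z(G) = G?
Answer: -1692 + 4*sqrt(17) ≈ -1675.5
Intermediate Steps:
F = 1
u(q) = -9 + 9*q (u(q) = -18 + 9*(1 + q) = -18 + (9 + 9*q) = -9 + 9*q)
c(X) = 4*sqrt(17) (c(X) = sqrt(329 - 57) = sqrt(272) = 4*sqrt(17))
c(t(-27)) + u(R) = 4*sqrt(17) + (-9 + 9*(-187)) = 4*sqrt(17) + (-9 - 1683) = 4*sqrt(17) - 1692 = -1692 + 4*sqrt(17)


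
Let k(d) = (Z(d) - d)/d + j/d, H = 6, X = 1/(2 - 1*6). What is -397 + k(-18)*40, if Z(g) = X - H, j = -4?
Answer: -3728/9 ≈ -414.22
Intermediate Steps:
X = -1/4 (X = 1/(2 - 6) = 1/(-4) = -1/4 ≈ -0.25000)
Z(g) = -25/4 (Z(g) = -1/4 - 1*6 = -1/4 - 6 = -25/4)
k(d) = -4/d + (-25/4 - d)/d (k(d) = (-25/4 - d)/d - 4/d = -4/d + (-25/4 - d)/d)
-397 + k(-18)*40 = -397 + ((-41/4 - 1*(-18))/(-18))*40 = -397 - (-41/4 + 18)/18*40 = -397 - 1/18*31/4*40 = -397 - 31/72*40 = -397 - 155/9 = -3728/9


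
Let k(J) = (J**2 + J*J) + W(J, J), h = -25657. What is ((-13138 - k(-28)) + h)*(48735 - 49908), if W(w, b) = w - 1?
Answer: 47311782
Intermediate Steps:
W(w, b) = -1 + w
k(J) = -1 + J + 2*J**2 (k(J) = (J**2 + J*J) + (-1 + J) = (J**2 + J**2) + (-1 + J) = 2*J**2 + (-1 + J) = -1 + J + 2*J**2)
((-13138 - k(-28)) + h)*(48735 - 49908) = ((-13138 - (-1 - 28 + 2*(-28)**2)) - 25657)*(48735 - 49908) = ((-13138 - (-1 - 28 + 2*784)) - 25657)*(-1173) = ((-13138 - (-1 - 28 + 1568)) - 25657)*(-1173) = ((-13138 - 1*1539) - 25657)*(-1173) = ((-13138 - 1539) - 25657)*(-1173) = (-14677 - 25657)*(-1173) = -40334*(-1173) = 47311782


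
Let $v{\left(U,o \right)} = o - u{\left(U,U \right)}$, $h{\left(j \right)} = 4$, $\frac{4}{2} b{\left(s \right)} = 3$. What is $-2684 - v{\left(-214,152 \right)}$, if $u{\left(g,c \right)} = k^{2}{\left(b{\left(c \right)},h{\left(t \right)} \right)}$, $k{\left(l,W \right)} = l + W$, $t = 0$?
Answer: $- \frac{11223}{4} \approx -2805.8$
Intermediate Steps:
$b{\left(s \right)} = \frac{3}{2}$ ($b{\left(s \right)} = \frac{1}{2} \cdot 3 = \frac{3}{2}$)
$k{\left(l,W \right)} = W + l$
$u{\left(g,c \right)} = \frac{121}{4}$ ($u{\left(g,c \right)} = \left(4 + \frac{3}{2}\right)^{2} = \left(\frac{11}{2}\right)^{2} = \frac{121}{4}$)
$v{\left(U,o \right)} = - \frac{121}{4} + o$ ($v{\left(U,o \right)} = o - \frac{121}{4} = - \frac{121}{4} + o$)
$-2684 - v{\left(-214,152 \right)} = -2684 - \left(- \frac{121}{4} + 152\right) = -2684 - \frac{487}{4} = - \frac{11223}{4}$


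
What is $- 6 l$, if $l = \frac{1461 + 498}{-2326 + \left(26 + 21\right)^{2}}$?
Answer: $\frac{1306}{13} \approx 100.46$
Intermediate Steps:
$l = - \frac{653}{39}$ ($l = \frac{1959}{-2326 + 47^{2}} = \frac{1959}{-2326 + 2209} = \frac{1959}{-117} = 1959 \left(- \frac{1}{117}\right) = - \frac{653}{39} \approx -16.744$)
$- 6 l = \left(-6\right) \left(- \frac{653}{39}\right) = \frac{1306}{13}$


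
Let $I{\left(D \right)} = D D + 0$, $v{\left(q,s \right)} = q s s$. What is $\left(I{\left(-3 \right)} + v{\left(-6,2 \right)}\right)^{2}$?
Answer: $225$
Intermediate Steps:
$v{\left(q,s \right)} = q s^{2}$
$I{\left(D \right)} = D^{2}$ ($I{\left(D \right)} = D^{2} + 0 = D^{2}$)
$\left(I{\left(-3 \right)} + v{\left(-6,2 \right)}\right)^{2} = \left(\left(-3\right)^{2} - 6 \cdot 2^{2}\right)^{2} = \left(9 - 24\right)^{2} = \left(-15\right)^{2} = 225$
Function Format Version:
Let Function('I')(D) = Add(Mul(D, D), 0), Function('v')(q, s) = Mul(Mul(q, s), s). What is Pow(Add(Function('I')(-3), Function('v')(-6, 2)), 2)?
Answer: 225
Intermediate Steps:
Function('v')(q, s) = Mul(q, Pow(s, 2))
Function('I')(D) = Pow(D, 2) (Function('I')(D) = Add(Pow(D, 2), 0) = Pow(D, 2))
Pow(Add(Function('I')(-3), Function('v')(-6, 2)), 2) = Pow(Add(Pow(-3, 2), Mul(-6, Pow(2, 2))), 2) = Pow(Add(9, Mul(-6, 4)), 2) = Pow(Add(9, -24), 2) = Pow(-15, 2) = 225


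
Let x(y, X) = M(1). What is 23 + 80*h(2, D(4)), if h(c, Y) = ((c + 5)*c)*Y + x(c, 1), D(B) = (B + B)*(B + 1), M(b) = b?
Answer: 44903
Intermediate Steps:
D(B) = 2*B*(1 + B) (D(B) = (2*B)*(1 + B) = 2*B*(1 + B))
x(y, X) = 1
h(c, Y) = 1 + Y*c*(5 + c) (h(c, Y) = ((c + 5)*c)*Y + 1 = ((5 + c)*c)*Y + 1 = (c*(5 + c))*Y + 1 = Y*c*(5 + c) + 1 = 1 + Y*c*(5 + c))
23 + 80*h(2, D(4)) = 23 + 80*(1 + (2*4*(1 + 4))*2**2 + 5*(2*4*(1 + 4))*2) = 23 + 80*(1 + (2*4*5)*4 + 5*(2*4*5)*2) = 23 + 80*(1 + 40*4 + 5*40*2) = 23 + 80*(1 + 160 + 400) = 23 + 80*561 = 23 + 44880 = 44903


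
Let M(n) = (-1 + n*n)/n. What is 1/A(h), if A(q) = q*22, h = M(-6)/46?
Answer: -138/385 ≈ -0.35844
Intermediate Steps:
M(n) = (-1 + n²)/n
h = -35/276 (h = (-6 - 1/(-6))/46 = (-6 - 1*(-⅙))*(1/46) = (-6 + ⅙)*(1/46) = -35/6*1/46 = -35/276 ≈ -0.12681)
A(q) = 22*q
1/A(h) = 1/(22*(-35/276)) = 1/(-385/138) = -138/385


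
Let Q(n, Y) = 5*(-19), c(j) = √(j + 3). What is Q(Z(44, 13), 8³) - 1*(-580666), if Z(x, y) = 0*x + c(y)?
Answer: 580571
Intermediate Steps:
c(j) = √(3 + j)
Z(x, y) = √(3 + y) (Z(x, y) = 0*x + √(3 + y) = 0 + √(3 + y) = √(3 + y))
Q(n, Y) = -95
Q(Z(44, 13), 8³) - 1*(-580666) = -95 - 1*(-580666) = -95 + 580666 = 580571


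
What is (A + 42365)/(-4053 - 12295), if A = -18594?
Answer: -23771/16348 ≈ -1.4541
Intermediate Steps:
(A + 42365)/(-4053 - 12295) = (-18594 + 42365)/(-4053 - 12295) = 23771/(-16348) = 23771*(-1/16348) = -23771/16348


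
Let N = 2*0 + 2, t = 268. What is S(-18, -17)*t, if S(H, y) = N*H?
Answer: -9648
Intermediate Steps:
N = 2 (N = 0 + 2 = 2)
S(H, y) = 2*H
S(-18, -17)*t = (2*(-18))*268 = -36*268 = -9648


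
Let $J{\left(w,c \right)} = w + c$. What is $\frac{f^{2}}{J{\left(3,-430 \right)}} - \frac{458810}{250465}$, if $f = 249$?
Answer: $- \frac{3144998467}{21389711} \approx -147.03$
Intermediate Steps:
$J{\left(w,c \right)} = c + w$
$\frac{f^{2}}{J{\left(3,-430 \right)}} - \frac{458810}{250465} = \frac{249^{2}}{-430 + 3} - \frac{458810}{250465} = \frac{62001}{-427} - \frac{91762}{50093} = 62001 \left(- \frac{1}{427}\right) - \frac{91762}{50093} = - \frac{62001}{427} - \frac{91762}{50093} = - \frac{3144998467}{21389711}$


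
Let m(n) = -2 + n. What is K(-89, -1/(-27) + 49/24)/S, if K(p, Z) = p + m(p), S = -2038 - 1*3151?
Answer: 180/5189 ≈ 0.034689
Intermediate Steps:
S = -5189 (S = -2038 - 3151 = -5189)
K(p, Z) = -2 + 2*p (K(p, Z) = p + (-2 + p) = -2 + 2*p)
K(-89, -1/(-27) + 49/24)/S = (-2 + 2*(-89))/(-5189) = (-2 - 178)*(-1/5189) = -180*(-1/5189) = 180/5189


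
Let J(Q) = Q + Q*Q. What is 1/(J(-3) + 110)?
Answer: 1/116 ≈ 0.0086207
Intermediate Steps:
J(Q) = Q + Q²
1/(J(-3) + 110) = 1/(-3*(1 - 3) + 110) = 1/(-3*(-2) + 110) = 1/(6 + 110) = 1/116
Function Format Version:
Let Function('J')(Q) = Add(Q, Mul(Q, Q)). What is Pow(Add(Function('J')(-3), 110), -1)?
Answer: Rational(1, 116) ≈ 0.0086207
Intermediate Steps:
Function('J')(Q) = Add(Q, Pow(Q, 2))
Pow(Add(Function('J')(-3), 110), -1) = Pow(Add(Mul(-3, Add(1, -3)), 110), -1) = Pow(Add(Mul(-3, -2), 110), -1) = Pow(Add(6, 110), -1) = Pow(116, -1) = Rational(1, 116)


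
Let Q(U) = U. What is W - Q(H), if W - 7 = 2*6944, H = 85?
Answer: 13810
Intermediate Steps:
W = 13895 (W = 7 + 2*6944 = 7 + 13888 = 13895)
W - Q(H) = 13895 - 1*85 = 13895 - 85 = 13810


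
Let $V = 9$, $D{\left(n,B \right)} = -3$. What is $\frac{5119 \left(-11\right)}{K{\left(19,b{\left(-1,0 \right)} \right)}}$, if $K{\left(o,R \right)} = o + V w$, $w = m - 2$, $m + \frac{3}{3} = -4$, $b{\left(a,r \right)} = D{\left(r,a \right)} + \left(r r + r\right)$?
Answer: $\frac{5119}{4} \approx 1279.8$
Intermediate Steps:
$b{\left(a,r \right)} = -3 + r + r^{2}$ ($b{\left(a,r \right)} = -3 + \left(r r + r\right) = -3 + \left(r^{2} + r\right) = -3 + \left(r + r^{2}\right) = -3 + r + r^{2}$)
$m = -5$ ($m = -1 - 4 = -5$)
$w = -7$ ($w = -5 - 2 = -7$)
$K{\left(o,R \right)} = -63 + o$ ($K{\left(o,R \right)} = o + 9 \left(-7\right) = o - 63 = -63 + o$)
$\frac{5119 \left(-11\right)}{K{\left(19,b{\left(-1,0 \right)} \right)}} = \frac{5119 \left(-11\right)}{-63 + 19} = - \frac{56309}{-44} = \left(-56309\right) \left(- \frac{1}{44}\right) = \frac{5119}{4}$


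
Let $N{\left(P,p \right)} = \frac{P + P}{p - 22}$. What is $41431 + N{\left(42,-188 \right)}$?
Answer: $\frac{207153}{5} \approx 41431.0$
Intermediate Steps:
$N{\left(P,p \right)} = \frac{2 P}{-22 + p}$
$41431 + N{\left(42,-188 \right)} = 41431 + 2 \cdot 42 \frac{1}{-22 - 188} = 41431 + 2 \cdot 42 \frac{1}{-210} = 41431 + 2 \cdot 42 \left(- \frac{1}{210}\right) = 41431 - \frac{2}{5} = \frac{207153}{5}$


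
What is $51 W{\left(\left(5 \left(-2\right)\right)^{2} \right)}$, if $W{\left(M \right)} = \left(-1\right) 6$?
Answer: $-306$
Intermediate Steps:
$W{\left(M \right)} = -6$
$51 W{\left(\left(5 \left(-2\right)\right)^{2} \right)} = 51 \left(-6\right) = -306$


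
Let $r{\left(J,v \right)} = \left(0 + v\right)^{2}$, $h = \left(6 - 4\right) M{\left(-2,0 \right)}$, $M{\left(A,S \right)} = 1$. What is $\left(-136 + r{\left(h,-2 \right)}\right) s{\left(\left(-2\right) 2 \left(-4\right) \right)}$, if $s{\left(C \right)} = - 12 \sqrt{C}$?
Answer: $6336$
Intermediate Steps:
$h = 2$ ($h = \left(6 - 4\right) 1 = 2 \cdot 1 = 2$)
$r{\left(J,v \right)} = v^{2}$
$\left(-136 + r{\left(h,-2 \right)}\right) s{\left(\left(-2\right) 2 \left(-4\right) \right)} = \left(-136 + \left(-2\right)^{2}\right) \left(- 12 \sqrt{\left(-2\right) 2 \left(-4\right)}\right) = \left(-136 + 4\right) \left(- 12 \sqrt{\left(-4\right) \left(-4\right)}\right) = - 132 \left(- 12 \sqrt{16}\right) = - 132 \left(\left(-12\right) 4\right) = \left(-132\right) \left(-48\right) = 6336$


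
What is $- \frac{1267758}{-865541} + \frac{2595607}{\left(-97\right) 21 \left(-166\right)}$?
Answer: $\frac{382183786289}{41810823546} \approx 9.1408$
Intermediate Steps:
$- \frac{1267758}{-865541} + \frac{2595607}{\left(-97\right) 21 \left(-166\right)} = \left(-1267758\right) \left(- \frac{1}{865541}\right) + \frac{2595607}{\left(-2037\right) \left(-166\right)} = \frac{1267758}{865541} + \frac{2595607}{338142} = \frac{1267758}{865541} + 2595607 \cdot \frac{1}{338142} = \frac{1267758}{865541} + \frac{370801}{48306} = \frac{382183786289}{41810823546}$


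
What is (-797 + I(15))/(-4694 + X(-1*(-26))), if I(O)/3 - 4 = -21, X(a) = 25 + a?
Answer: 848/4643 ≈ 0.18264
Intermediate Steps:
I(O) = -51 (I(O) = 12 + 3*(-21) = 12 - 63 = -51)
(-797 + I(15))/(-4694 + X(-1*(-26))) = (-797 - 51)/(-4694 + (25 - 1*(-26))) = -848/(-4694 + (25 + 26)) = -848/(-4694 + 51) = -848/(-4643) = -848*(-1/4643) = 848/4643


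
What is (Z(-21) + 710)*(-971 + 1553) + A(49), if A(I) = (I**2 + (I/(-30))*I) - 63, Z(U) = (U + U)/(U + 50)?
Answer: 360732511/870 ≈ 4.1464e+5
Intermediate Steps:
Z(U) = 2*U/(50 + U) (Z(U) = (2*U)/(50 + U) = 2*U/(50 + U))
A(I) = -63 + 29*I**2/30 (A(I) = (I**2 + (I*(-1/30))*I) - 63 = (I**2 + (-I/30)*I) - 63 = (I**2 - I**2/30) - 63 = 29*I**2/30 - 63 = -63 + 29*I**2/30)
(Z(-21) + 710)*(-971 + 1553) + A(49) = (2*(-21)/(50 - 21) + 710)*(-971 + 1553) + (-63 + (29/30)*49**2) = (2*(-21)/29 + 710)*582 + (-63 + (29/30)*2401) = (2*(-21)*(1/29) + 710)*582 + (-63 + 69629/30) = (-42/29 + 710)*582 + 67739/30 = (20548/29)*582 + 67739/30 = 11958936/29 + 67739/30 = 360732511/870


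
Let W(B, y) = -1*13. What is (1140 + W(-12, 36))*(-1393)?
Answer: -1569911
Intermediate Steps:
W(B, y) = -13
(1140 + W(-12, 36))*(-1393) = (1140 - 13)*(-1393) = 1127*(-1393) = -1569911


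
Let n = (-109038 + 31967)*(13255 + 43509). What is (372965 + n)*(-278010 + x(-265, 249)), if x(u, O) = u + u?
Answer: 1218469129612660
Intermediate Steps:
x(u, O) = 2*u
n = -4374858244 (n = -77071*56764 = -4374858244)
(372965 + n)*(-278010 + x(-265, 249)) = (372965 - 4374858244)*(-278010 + 2*(-265)) = -4374485279*(-278010 - 530) = -4374485279*(-278540) = 1218469129612660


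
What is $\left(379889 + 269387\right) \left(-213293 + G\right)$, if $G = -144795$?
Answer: $-232497944288$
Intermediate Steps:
$\left(379889 + 269387\right) \left(-213293 + G\right) = \left(379889 + 269387\right) \left(-213293 - 144795\right) = 649276 \left(-358088\right) = -232497944288$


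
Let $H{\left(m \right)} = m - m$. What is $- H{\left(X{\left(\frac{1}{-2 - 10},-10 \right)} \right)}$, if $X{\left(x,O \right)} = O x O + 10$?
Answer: $0$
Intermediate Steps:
$X{\left(x,O \right)} = 10 + x O^{2}$ ($X{\left(x,O \right)} = x O^{2} + 10 = 10 + x O^{2}$)
$H{\left(m \right)} = 0$
$- H{\left(X{\left(\frac{1}{-2 - 10},-10 \right)} \right)} = \left(-1\right) 0 = 0$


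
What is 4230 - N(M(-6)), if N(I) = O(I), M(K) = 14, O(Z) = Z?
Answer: 4216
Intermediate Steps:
N(I) = I
4230 - N(M(-6)) = 4230 - 1*14 = 4230 - 14 = 4216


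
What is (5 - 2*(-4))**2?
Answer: 169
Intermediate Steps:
(5 - 2*(-4))**2 = (5 + 8)**2 = 13**2 = 169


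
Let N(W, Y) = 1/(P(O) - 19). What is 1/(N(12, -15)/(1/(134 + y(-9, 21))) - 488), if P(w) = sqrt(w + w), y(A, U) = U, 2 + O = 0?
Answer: -36213/17964181 + 62*I/17964181 ≈ -0.0020158 + 3.4513e-6*I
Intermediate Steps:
O = -2 (O = -2 + 0 = -2)
P(w) = sqrt(2)*sqrt(w) (P(w) = sqrt(2*w) = sqrt(2)*sqrt(w))
N(W, Y) = (-19 - 2*I)/365 (N(W, Y) = 1/(sqrt(2)*sqrt(-2) - 19) = 1/(sqrt(2)*(I*sqrt(2)) - 19) = 1/(2*I - 19) = 1/(-19 + 2*I) = (-19 - 2*I)/365)
1/(N(12, -15)/(1/(134 + y(-9, 21))) - 488) = 1/((-19/365 - 2*I/365)/(1/(134 + 21)) - 488) = 1/((-19/365 - 2*I/365)/(1/155) - 488) = 1/((-19/365 - 2*I/365)*155 - 488) = 1/((-589/73 - 62*I/73) - 488) = 1/(-36213/73 - 62*I/73) = 73*(-36213/73 + 62*I/73)/17964181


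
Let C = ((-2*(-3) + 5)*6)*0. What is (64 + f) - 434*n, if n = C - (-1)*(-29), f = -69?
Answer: 12581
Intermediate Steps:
C = 0 (C = ((6 + 5)*6)*0 = (11*6)*0 = 66*0 = 0)
n = -29 (n = 0 - (-1)*(-29) = 0 - 1*29 = 0 - 29 = -29)
(64 + f) - 434*n = (64 - 69) - 434*(-29) = -5 + 12586 = 12581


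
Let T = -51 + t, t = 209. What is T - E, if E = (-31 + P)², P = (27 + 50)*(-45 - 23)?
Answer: -27741131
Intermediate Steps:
P = -5236 (P = 77*(-68) = -5236)
E = 27741289 (E = (-31 - 5236)² = (-5267)² = 27741289)
T = 158 (T = -51 + 209 = 158)
T - E = 158 - 1*27741289 = 158 - 27741289 = -27741131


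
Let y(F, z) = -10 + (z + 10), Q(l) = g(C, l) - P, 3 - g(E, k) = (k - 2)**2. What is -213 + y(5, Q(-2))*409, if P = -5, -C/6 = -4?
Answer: -3485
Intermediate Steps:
C = 24 (C = -6*(-4) = 24)
g(E, k) = 3 - (-2 + k)**2 (g(E, k) = 3 - (k - 2)**2 = 3 - (-2 + k)**2)
Q(l) = 8 - (-2 + l)**2 (Q(l) = (3 - (-2 + l)**2) - 1*(-5) = (3 - (-2 + l)**2) + 5 = 8 - (-2 + l)**2)
y(F, z) = z (y(F, z) = -10 + (10 + z) = z)
-213 + y(5, Q(-2))*409 = -213 + (8 - (-2 - 2)**2)*409 = -213 + (8 - 1*(-4)**2)*409 = -213 + (8 - 1*16)*409 = -213 + (8 - 16)*409 = -213 - 8*409 = -213 - 3272 = -3485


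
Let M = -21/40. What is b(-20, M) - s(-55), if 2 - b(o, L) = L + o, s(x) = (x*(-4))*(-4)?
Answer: 36101/40 ≈ 902.53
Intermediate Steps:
M = -21/40 (M = -21*1/40 = -21/40 ≈ -0.52500)
s(x) = 16*x (s(x) = -4*x*(-4) = 16*x)
b(o, L) = 2 - L - o (b(o, L) = 2 - (L + o) = 2 + (-L - o) = 2 - L - o)
b(-20, M) - s(-55) = (2 - 1*(-21/40) - 1*(-20)) - 16*(-55) = (2 + 21/40 + 20) - 1*(-880) = 901/40 + 880 = 36101/40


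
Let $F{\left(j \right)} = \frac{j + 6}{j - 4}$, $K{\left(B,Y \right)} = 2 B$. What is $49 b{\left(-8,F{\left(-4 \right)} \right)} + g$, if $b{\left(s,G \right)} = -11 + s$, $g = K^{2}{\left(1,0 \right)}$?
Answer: $-927$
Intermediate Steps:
$g = 4$ ($g = \left(2 \cdot 1\right)^{2} = 2^{2} = 4$)
$F{\left(j \right)} = \frac{6 + j}{-4 + j}$
$49 b{\left(-8,F{\left(-4 \right)} \right)} + g = 49 \left(-11 - 8\right) + 4 = 49 \left(-19\right) + 4 = -931 + 4 = -927$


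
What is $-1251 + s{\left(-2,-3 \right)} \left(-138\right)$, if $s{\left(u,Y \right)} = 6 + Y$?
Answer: $-1665$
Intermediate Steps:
$-1251 + s{\left(-2,-3 \right)} \left(-138\right) = -1251 + \left(6 - 3\right) \left(-138\right) = -1251 + 3 \left(-138\right) = -1251 - 414 = -1665$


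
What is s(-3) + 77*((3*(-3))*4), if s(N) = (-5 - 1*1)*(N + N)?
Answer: -2736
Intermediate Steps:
s(N) = -12*N (s(N) = (-5 - 1)*(2*N) = -12*N)
s(-3) + 77*((3*(-3))*4) = -12*(-3) + 77*((3*(-3))*4) = 36 + 77*(-9*4) = 36 + 77*(-36) = 36 - 2772 = -2736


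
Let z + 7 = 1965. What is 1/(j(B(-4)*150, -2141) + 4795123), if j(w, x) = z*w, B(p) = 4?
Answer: 1/5969923 ≈ 1.6751e-7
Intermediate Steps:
z = 1958 (z = -7 + 1965 = 1958)
j(w, x) = 1958*w
1/(j(B(-4)*150, -2141) + 4795123) = 1/(1958*(4*150) + 4795123) = 1/(1958*600 + 4795123) = 1/(1174800 + 4795123) = 1/5969923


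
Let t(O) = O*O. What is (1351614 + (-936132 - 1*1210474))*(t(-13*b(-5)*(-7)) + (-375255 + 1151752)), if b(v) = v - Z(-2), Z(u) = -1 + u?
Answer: -643642218032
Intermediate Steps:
b(v) = 3 + v (b(v) = v - (-1 - 2) = v - 1*(-3) = v + 3 = 3 + v)
t(O) = O**2
(1351614 + (-936132 - 1*1210474))*(t(-13*b(-5)*(-7)) + (-375255 + 1151752)) = (1351614 + (-936132 - 1*1210474))*((-13*(3 - 5)*(-7))**2 + (-375255 + 1151752)) = (1351614 + (-936132 - 1210474))*((-13*(-2)*(-7))**2 + 776497) = (1351614 - 2146606)*((26*(-7))**2 + 776497) = -794992*((-182)**2 + 776497) = -794992*(33124 + 776497) = -794992*809621 = -643642218032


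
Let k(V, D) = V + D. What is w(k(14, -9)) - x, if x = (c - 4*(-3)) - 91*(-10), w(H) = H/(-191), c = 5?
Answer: -177062/191 ≈ -927.03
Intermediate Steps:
k(V, D) = D + V
w(H) = -H/191 (w(H) = H*(-1/191) = -H/191)
x = 927 (x = (5 - 4*(-3)) - 91*(-10) = (5 + 12) + 910 = 17 + 910 = 927)
w(k(14, -9)) - x = -(-9 + 14)/191 - 1*927 = -1/191*5 - 927 = -5/191 - 927 = -177062/191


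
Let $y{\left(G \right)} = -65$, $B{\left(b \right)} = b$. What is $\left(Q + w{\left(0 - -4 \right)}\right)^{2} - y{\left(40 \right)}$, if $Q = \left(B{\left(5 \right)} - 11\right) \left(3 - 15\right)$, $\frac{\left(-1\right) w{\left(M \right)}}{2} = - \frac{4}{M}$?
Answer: $5541$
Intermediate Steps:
$w{\left(M \right)} = \frac{8}{M}$ ($w{\left(M \right)} = - 2 \left(- \frac{4}{M}\right) = \frac{8}{M}$)
$Q = 72$ ($Q = \left(5 - 11\right) \left(3 - 15\right) = \left(-6\right) \left(-12\right) = 72$)
$\left(Q + w{\left(0 - -4 \right)}\right)^{2} - y{\left(40 \right)} = \left(72 + \frac{8}{0 - -4}\right)^{2} - -65 = \left(72 + \frac{8}{0 + 4}\right)^{2} + 65 = \left(72 + \frac{8}{4}\right)^{2} + 65 = \left(72 + 8 \cdot \frac{1}{4}\right)^{2} + 65 = \left(72 + 2\right)^{2} + 65 = 74^{2} + 65 = 5476 + 65 = 5541$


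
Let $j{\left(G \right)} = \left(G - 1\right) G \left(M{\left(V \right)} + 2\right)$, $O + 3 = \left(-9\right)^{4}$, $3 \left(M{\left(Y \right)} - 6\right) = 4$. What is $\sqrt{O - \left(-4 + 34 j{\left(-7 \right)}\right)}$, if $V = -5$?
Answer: $\frac{i \sqrt{100878}}{3} \approx 105.87 i$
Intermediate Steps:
$M{\left(Y \right)} = \frac{22}{3}$ ($M{\left(Y \right)} = 6 + \frac{1}{3} \cdot 4 = 6 + \frac{4}{3} = \frac{22}{3}$)
$O = 6558$ ($O = -3 + \left(-9\right)^{4} = -3 + 6561 = 6558$)
$j{\left(G \right)} = \frac{28 G \left(-1 + G\right)}{3}$ ($j{\left(G \right)} = \left(G - 1\right) G \left(\frac{22}{3} + 2\right) = \left(-1 + G\right) G \frac{28}{3} = G \left(-1 + G\right) \frac{28}{3} = \frac{28 G \left(-1 + G\right)}{3}$)
$\sqrt{O - \left(-4 + 34 j{\left(-7 \right)}\right)} = \sqrt{6558 + \left(- 34 \cdot \frac{28}{3} \left(-7\right) \left(-1 - 7\right) + 4\right)} = \sqrt{6558 + \left(- 34 \cdot \frac{28}{3} \left(-7\right) \left(-8\right) + 4\right)} = \sqrt{6558 + \left(\left(-34\right) \frac{1568}{3} + 4\right)} = \sqrt{6558 + \left(- \frac{53312}{3} + 4\right)} = \sqrt{6558 - \frac{53300}{3}} = \sqrt{- \frac{33626}{3}} = \frac{i \sqrt{100878}}{3}$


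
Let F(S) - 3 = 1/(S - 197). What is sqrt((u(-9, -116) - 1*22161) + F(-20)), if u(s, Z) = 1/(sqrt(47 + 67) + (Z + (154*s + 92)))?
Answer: sqrt(-1471191620479 + 1043398279*sqrt(114))/(217*sqrt(1410 - sqrt(114))) ≈ 148.86*I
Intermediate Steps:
F(S) = 3 + 1/(-197 + S) (F(S) = 3 + 1/(S - 197) = 3 + 1/(-197 + S))
u(s, Z) = 1/(92 + Z + sqrt(114) + 154*s) (u(s, Z) = 1/(sqrt(114) + (Z + (92 + 154*s))) = 1/(sqrt(114) + (92 + Z + 154*s)) = 1/(92 + Z + sqrt(114) + 154*s))
sqrt((u(-9, -116) - 1*22161) + F(-20)) = sqrt((1/(92 - 116 + sqrt(114) + 154*(-9)) - 1*22161) + (-590 + 3*(-20))/(-197 - 20)) = sqrt((1/(92 - 116 + sqrt(114) - 1386) - 22161) + (-590 - 60)/(-217)) = sqrt((1/(-1410 + sqrt(114)) - 22161) - 1/217*(-650)) = sqrt((-22161 + 1/(-1410 + sqrt(114))) + 650/217) = sqrt(-4808287/217 + 1/(-1410 + sqrt(114)))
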